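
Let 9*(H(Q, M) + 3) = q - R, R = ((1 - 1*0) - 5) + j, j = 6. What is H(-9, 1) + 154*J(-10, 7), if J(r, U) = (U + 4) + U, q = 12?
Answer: 24931/9 ≈ 2770.1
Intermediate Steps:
J(r, U) = 4 + 2*U (J(r, U) = (4 + U) + U = 4 + 2*U)
R = 2 (R = ((1 - 1*0) - 5) + 6 = ((1 + 0) - 5) + 6 = (1 - 5) + 6 = -4 + 6 = 2)
H(Q, M) = -17/9 (H(Q, M) = -3 + (12 - 1*2)/9 = -3 + (12 - 2)/9 = -3 + (⅑)*10 = -3 + 10/9 = -17/9)
H(-9, 1) + 154*J(-10, 7) = -17/9 + 154*(4 + 2*7) = -17/9 + 154*(4 + 14) = -17/9 + 154*18 = -17/9 + 2772 = 24931/9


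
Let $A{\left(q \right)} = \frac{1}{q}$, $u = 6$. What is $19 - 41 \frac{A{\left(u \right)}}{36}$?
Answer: $\frac{4063}{216} \approx 18.81$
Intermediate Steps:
$19 - 41 \frac{A{\left(u \right)}}{36} = 19 - 41 \frac{1}{6 \cdot 36} = 19 - 41 \cdot \frac{1}{6} \cdot \frac{1}{36} = 19 - \frac{41}{216} = \frac{4063}{216}$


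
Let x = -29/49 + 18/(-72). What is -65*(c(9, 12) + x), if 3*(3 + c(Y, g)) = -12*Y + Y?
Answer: 469365/196 ≈ 2394.7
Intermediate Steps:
c(Y, g) = -3 - 11*Y/3 (c(Y, g) = -3 + (-12*Y + Y)/3 = -3 + (-11*Y)/3 = -3 - 11*Y/3)
x = -165/196 (x = -29*1/49 + 18*(-1/72) = -29/49 - ¼ = -165/196 ≈ -0.84184)
-65*(c(9, 12) + x) = -65*((-3 - 11/3*9) - 165/196) = -65*((-3 - 33) - 165/196) = -65*(-36 - 165/196) = -65*(-7221/196) = 469365/196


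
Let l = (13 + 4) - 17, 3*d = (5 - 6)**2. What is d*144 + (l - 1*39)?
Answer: 9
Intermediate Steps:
d = 1/3 (d = (5 - 6)**2/3 = (1/3)*(-1)**2 = (1/3)*1 = 1/3 ≈ 0.33333)
l = 0 (l = 17 - 17 = 0)
d*144 + (l - 1*39) = (1/3)*144 + (0 - 1*39) = 48 + (0 - 39) = 48 - 39 = 9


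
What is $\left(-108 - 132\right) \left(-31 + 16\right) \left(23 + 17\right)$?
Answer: $144000$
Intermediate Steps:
$\left(-108 - 132\right) \left(-31 + 16\right) \left(23 + 17\right) = - 240 \left(\left(-15\right) 40\right) = \left(-240\right) \left(-600\right) = 144000$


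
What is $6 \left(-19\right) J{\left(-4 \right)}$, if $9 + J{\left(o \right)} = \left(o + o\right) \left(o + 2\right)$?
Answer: $-798$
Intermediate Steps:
$J{\left(o \right)} = -9 + 2 o \left(2 + o\right)$ ($J{\left(o \right)} = -9 + \left(o + o\right) \left(o + 2\right) = -9 + 2 o \left(2 + o\right)$)
$6 \left(-19\right) J{\left(-4 \right)} = 6 \left(-19\right) \left(-9 + 2 \left(-4\right)^{2} + 4 \left(-4\right)\right) = - 114 \left(-9 + 2 \cdot 16 - 16\right) = - 114 \left(-9 + 32 - 16\right) = \left(-114\right) 7 = -798$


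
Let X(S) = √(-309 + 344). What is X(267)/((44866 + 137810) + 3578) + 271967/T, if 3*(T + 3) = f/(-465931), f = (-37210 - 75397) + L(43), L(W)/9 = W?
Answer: -380153568831/4081159 + √35/186254 ≈ -93149.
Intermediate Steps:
X(S) = √35
L(W) = 9*W
f = -112220 (f = (-37210 - 75397) + 9*43 = -112607 + 387 = -112220)
T = -4081159/1397793 (T = -3 + (-112220/(-465931))/3 = -3 + (-112220*(-1/465931))/3 = -3 + (⅓)*(112220/465931) = -3 + 112220/1397793 = -4081159/1397793 ≈ -2.9197)
X(267)/((44866 + 137810) + 3578) + 271967/T = √35/((44866 + 137810) + 3578) + 271967/(-4081159/1397793) = √35/(182676 + 3578) + 271967*(-1397793/4081159) = √35/186254 - 380153568831/4081159 = -380153568831/4081159 + √35/186254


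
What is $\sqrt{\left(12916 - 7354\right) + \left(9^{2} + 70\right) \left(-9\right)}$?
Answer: $3 \sqrt{467} \approx 64.831$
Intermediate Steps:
$\sqrt{\left(12916 - 7354\right) + \left(9^{2} + 70\right) \left(-9\right)} = \sqrt{5562 + \left(81 + 70\right) \left(-9\right)} = \sqrt{5562 + 151 \left(-9\right)} = \sqrt{5562 - 1359} = \sqrt{4203} = 3 \sqrt{467}$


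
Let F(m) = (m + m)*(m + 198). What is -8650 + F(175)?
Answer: 121900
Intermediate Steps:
F(m) = 2*m*(198 + m) (F(m) = (2*m)*(198 + m) = 2*m*(198 + m))
-8650 + F(175) = -8650 + 2*175*(198 + 175) = -8650 + 2*175*373 = -8650 + 130550 = 121900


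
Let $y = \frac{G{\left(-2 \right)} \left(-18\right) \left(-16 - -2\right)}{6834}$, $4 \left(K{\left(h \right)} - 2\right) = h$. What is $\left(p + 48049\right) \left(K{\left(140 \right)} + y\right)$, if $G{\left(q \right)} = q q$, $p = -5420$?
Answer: $\frac{1803675619}{1139} \approx 1.5836 \cdot 10^{6}$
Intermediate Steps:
$G{\left(q \right)} = q^{2}$
$K{\left(h \right)} = 2 + \frac{h}{4}$
$y = \frac{168}{1139}$ ($y = \frac{\left(-2\right)^{2} \left(-18\right) \left(-16 - -2\right)}{6834} = 4 \left(-18\right) \left(-16 + 2\right) \frac{1}{6834} = \left(-72\right) \left(-14\right) \frac{1}{6834} = 1008 \cdot \frac{1}{6834} = \frac{168}{1139} \approx 0.1475$)
$\left(p + 48049\right) \left(K{\left(140 \right)} + y\right) = \left(-5420 + 48049\right) \left(\left(2 + \frac{1}{4} \cdot 140\right) + \frac{168}{1139}\right) = 42629 \left(\left(2 + 35\right) + \frac{168}{1139}\right) = 42629 \left(37 + \frac{168}{1139}\right) = 42629 \cdot \frac{42311}{1139} = \frac{1803675619}{1139}$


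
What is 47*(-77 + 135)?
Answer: 2726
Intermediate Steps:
47*(-77 + 135) = 47*58 = 2726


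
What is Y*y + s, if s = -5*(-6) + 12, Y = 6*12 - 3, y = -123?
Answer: -8445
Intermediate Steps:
Y = 69 (Y = 72 - 3 = 69)
s = 42 (s = 30 + 12 = 42)
Y*y + s = 69*(-123) + 42 = -8487 + 42 = -8445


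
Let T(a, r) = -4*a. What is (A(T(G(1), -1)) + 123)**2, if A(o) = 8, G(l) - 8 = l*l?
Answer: 17161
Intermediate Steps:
G(l) = 8 + l**2 (G(l) = 8 + l*l = 8 + l**2)
(A(T(G(1), -1)) + 123)**2 = (8 + 123)**2 = 131**2 = 17161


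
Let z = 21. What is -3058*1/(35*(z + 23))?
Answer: -139/70 ≈ -1.9857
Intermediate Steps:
-3058*1/(35*(z + 23)) = -3058*1/(35*(21 + 23)) = -3058/(44*35) = -3058/1540 = -3058*1/1540 = -139/70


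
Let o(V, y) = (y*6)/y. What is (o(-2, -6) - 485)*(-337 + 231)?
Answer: 50774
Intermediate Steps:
o(V, y) = 6 (o(V, y) = (6*y)/y = 6)
(o(-2, -6) - 485)*(-337 + 231) = (6 - 485)*(-337 + 231) = -479*(-106) = 50774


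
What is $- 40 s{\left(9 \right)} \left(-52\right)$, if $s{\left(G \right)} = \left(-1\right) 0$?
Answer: $0$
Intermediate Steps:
$s{\left(G \right)} = 0$
$- 40 s{\left(9 \right)} \left(-52\right) = \left(-40\right) 0 \left(-52\right) = 0 \left(-52\right) = 0$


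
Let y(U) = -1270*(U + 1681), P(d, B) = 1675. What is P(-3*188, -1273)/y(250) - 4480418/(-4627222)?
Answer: 1097989209381/1134766041614 ≈ 0.96759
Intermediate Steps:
y(U) = -2134870 - 1270*U (y(U) = -1270*(1681 + U) = -2134870 - 1270*U)
P(-3*188, -1273)/y(250) - 4480418/(-4627222) = 1675/(-2134870 - 1270*250) - 4480418/(-4627222) = 1675/(-2134870 - 317500) - 4480418*(-1/4627222) = 1675/(-2452370) + 2240209/2313611 = 1675*(-1/2452370) + 2240209/2313611 = -335/490474 + 2240209/2313611 = 1097989209381/1134766041614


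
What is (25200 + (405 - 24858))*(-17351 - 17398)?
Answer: -25957503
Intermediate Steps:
(25200 + (405 - 24858))*(-17351 - 17398) = (25200 - 24453)*(-34749) = 747*(-34749) = -25957503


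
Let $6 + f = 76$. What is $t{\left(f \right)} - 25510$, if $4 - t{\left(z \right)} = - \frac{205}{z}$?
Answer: $- \frac{357043}{14} \approx -25503.0$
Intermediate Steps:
$f = 70$ ($f = -6 + 76 = 70$)
$t{\left(z \right)} = 4 + \frac{205}{z}$ ($t{\left(z \right)} = 4 - - \frac{205}{z} = 4 + \frac{205}{z}$)
$t{\left(f \right)} - 25510 = \left(4 + \frac{205}{70}\right) - 25510 = \left(4 + 205 \cdot \frac{1}{70}\right) - 25510 = \left(4 + \frac{41}{14}\right) - 25510 = \frac{97}{14} - 25510 = - \frac{357043}{14}$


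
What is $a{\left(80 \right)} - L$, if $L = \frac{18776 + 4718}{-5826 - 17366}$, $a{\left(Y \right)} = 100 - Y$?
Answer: $\frac{243667}{11596} \approx 21.013$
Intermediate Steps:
$L = - \frac{11747}{11596}$ ($L = \frac{23494}{-23192} = 23494 \left(- \frac{1}{23192}\right) = - \frac{11747}{11596} \approx -1.013$)
$a{\left(80 \right)} - L = \left(100 - 80\right) - - \frac{11747}{11596} = \left(100 - 80\right) + \frac{11747}{11596} = 20 + \frac{11747}{11596} = \frac{243667}{11596}$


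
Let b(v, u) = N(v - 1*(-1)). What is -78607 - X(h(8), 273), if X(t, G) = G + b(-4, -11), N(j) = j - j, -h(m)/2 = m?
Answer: -78880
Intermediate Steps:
h(m) = -2*m
N(j) = 0
b(v, u) = 0
X(t, G) = G (X(t, G) = G + 0 = G)
-78607 - X(h(8), 273) = -78607 - 1*273 = -78607 - 273 = -78880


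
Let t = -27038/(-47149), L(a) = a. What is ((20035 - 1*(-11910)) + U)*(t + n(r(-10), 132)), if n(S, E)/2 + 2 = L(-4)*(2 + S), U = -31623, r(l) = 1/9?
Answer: -2775855740/424341 ≈ -6541.6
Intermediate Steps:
r(l) = ⅑
n(S, E) = -20 - 8*S (n(S, E) = -4 + 2*(-4*(2 + S)) = -4 + 2*(-8 - 4*S) = -4 + (-16 - 8*S) = -20 - 8*S)
t = 27038/47149 (t = -27038*(-1/47149) = 27038/47149 ≈ 0.57346)
((20035 - 1*(-11910)) + U)*(t + n(r(-10), 132)) = ((20035 - 1*(-11910)) - 31623)*(27038/47149 + (-20 - 8*⅑)) = ((20035 + 11910) - 31623)*(27038/47149 + (-20 - 8/9)) = (31945 - 31623)*(27038/47149 - 188/9) = 322*(-8620670/424341) = -2775855740/424341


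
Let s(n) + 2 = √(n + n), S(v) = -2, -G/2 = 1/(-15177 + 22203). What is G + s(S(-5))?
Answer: -7027/3513 + 2*I ≈ -2.0003 + 2.0*I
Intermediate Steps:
G = -1/3513 (G = -2/(-15177 + 22203) = -2/7026 = -2*1/7026 = -1/3513 ≈ -0.00028466)
s(n) = -2 + √2*√n (s(n) = -2 + √(n + n) = -2 + √(2*n) = -2 + √2*√n)
G + s(S(-5)) = -1/3513 + (-2 + √2*√(-2)) = -1/3513 + (-2 + √2*(I*√2)) = -1/3513 + (-2 + 2*I) = -7027/3513 + 2*I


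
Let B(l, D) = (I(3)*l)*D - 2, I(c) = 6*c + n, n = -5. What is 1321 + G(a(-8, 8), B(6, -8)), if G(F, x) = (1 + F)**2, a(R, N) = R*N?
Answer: 5290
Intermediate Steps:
I(c) = -5 + 6*c (I(c) = 6*c - 5 = -5 + 6*c)
a(R, N) = N*R
B(l, D) = -2 + 13*D*l (B(l, D) = ((-5 + 6*3)*l)*D - 2 = ((-5 + 18)*l)*D - 2 = (13*l)*D - 2 = 13*D*l - 2 = -2 + 13*D*l)
1321 + G(a(-8, 8), B(6, -8)) = 1321 + (1 + 8*(-8))**2 = 1321 + (1 - 64)**2 = 1321 + (-63)**2 = 1321 + 3969 = 5290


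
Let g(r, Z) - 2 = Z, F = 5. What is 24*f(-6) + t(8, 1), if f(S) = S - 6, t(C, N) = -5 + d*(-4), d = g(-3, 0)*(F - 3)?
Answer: -309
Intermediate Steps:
g(r, Z) = 2 + Z
d = 4 (d = (2 + 0)*(5 - 3) = 2*2 = 4)
t(C, N) = -21 (t(C, N) = -5 + 4*(-4) = -5 - 16 = -21)
f(S) = -6 + S
24*f(-6) + t(8, 1) = 24*(-6 - 6) - 21 = 24*(-12) - 21 = -288 - 21 = -309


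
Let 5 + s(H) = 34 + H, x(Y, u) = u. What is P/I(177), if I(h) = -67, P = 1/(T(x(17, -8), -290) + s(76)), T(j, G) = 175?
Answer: -1/18760 ≈ -5.3305e-5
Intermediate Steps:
s(H) = 29 + H (s(H) = -5 + (34 + H) = 29 + H)
P = 1/280 (P = 1/(175 + (29 + 76)) = 1/(175 + 105) = 1/280 ≈ 0.0035714)
P/I(177) = (1/280)/(-67) = (1/280)*(-1/67) = -1/18760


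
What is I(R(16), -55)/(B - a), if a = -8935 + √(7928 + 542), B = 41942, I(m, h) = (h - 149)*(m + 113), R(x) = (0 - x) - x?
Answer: -840691548/2588460659 - 181764*√70/2588460659 ≈ -0.32537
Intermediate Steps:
R(x) = -2*x (R(x) = -x - x = -2*x)
I(m, h) = (-149 + h)*(113 + m)
a = -8935 + 11*√70 (a = -8935 + √8470 = -8935 + 11*√70 ≈ -8843.0)
I(R(16), -55)/(B - a) = (-16837 - (-298)*16 + 113*(-55) - (-110)*16)/(41942 - (-8935 + 11*√70)) = (-16837 - 149*(-32) - 6215 - 55*(-32))/(41942 + (8935 - 11*√70)) = (-16837 + 4768 - 6215 + 1760)/(50877 - 11*√70) = -16524/(50877 - 11*√70)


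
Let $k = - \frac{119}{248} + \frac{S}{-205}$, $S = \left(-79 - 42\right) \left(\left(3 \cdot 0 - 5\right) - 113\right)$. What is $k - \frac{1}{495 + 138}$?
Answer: $- \frac{2256910427}{32181720} \approx -70.13$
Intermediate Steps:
$S = 14278$ ($S = - 121 \left(\left(0 - 5\right) - 113\right) = - 121 \left(-5 - 113\right) = \left(-121\right) \left(-118\right) = 14278$)
$k = - \frac{3565339}{50840}$ ($k = - \frac{119}{248} + \frac{14278}{-205} = \left(-119\right) \frac{1}{248} + 14278 \left(- \frac{1}{205}\right) = - \frac{119}{248} - \frac{14278}{205} = - \frac{3565339}{50840} \approx -70.129$)
$k - \frac{1}{495 + 138} = - \frac{3565339}{50840} - \frac{1}{495 + 138} = - \frac{3565339}{50840} - \frac{1}{633} = - \frac{2256910427}{32181720}$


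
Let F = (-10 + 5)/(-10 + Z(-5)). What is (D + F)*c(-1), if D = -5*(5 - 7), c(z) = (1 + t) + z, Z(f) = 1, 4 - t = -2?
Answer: 190/3 ≈ 63.333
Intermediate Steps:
t = 6 (t = 4 - 1*(-2) = 4 + 2 = 6)
c(z) = 7 + z (c(z) = (1 + 6) + z = 7 + z)
F = 5/9 (F = (-10 + 5)/(-10 + 1) = -5/(-9) = -5*(-⅑) = 5/9 ≈ 0.55556)
D = 10 (D = -5*(-2) = 10)
(D + F)*c(-1) = (10 + 5/9)*(7 - 1) = (95/9)*6 = 190/3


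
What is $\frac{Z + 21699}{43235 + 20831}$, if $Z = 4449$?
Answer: $\frac{13074}{32033} \approx 0.40814$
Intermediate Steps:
$\frac{Z + 21699}{43235 + 20831} = \frac{4449 + 21699}{43235 + 20831} = \frac{26148}{64066} = 26148 \cdot \frac{1}{64066} = \frac{13074}{32033}$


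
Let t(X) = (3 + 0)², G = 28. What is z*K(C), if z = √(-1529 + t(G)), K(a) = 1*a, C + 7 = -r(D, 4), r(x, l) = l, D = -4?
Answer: -44*I*√95 ≈ -428.86*I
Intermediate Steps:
C = -11 (C = -7 - 1*4 = -7 - 4 = -11)
K(a) = a
t(X) = 9 (t(X) = 3² = 9)
z = 4*I*√95 (z = √(-1529 + 9) = √(-1520) = 4*I*√95 ≈ 38.987*I)
z*K(C) = (4*I*√95)*(-11) = -44*I*√95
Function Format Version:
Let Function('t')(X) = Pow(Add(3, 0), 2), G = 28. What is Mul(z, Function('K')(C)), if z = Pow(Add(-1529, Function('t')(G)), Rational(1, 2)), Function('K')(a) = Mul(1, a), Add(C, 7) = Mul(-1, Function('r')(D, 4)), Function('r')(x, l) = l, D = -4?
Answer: Mul(-44, I, Pow(95, Rational(1, 2))) ≈ Mul(-428.86, I)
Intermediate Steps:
C = -11 (C = Add(-7, Mul(-1, 4)) = Add(-7, -4) = -11)
Function('K')(a) = a
Function('t')(X) = 9 (Function('t')(X) = Pow(3, 2) = 9)
z = Mul(4, I, Pow(95, Rational(1, 2))) (z = Pow(Add(-1529, 9), Rational(1, 2)) = Pow(-1520, Rational(1, 2)) = Mul(4, I, Pow(95, Rational(1, 2))) ≈ Mul(38.987, I))
Mul(z, Function('K')(C)) = Mul(Mul(4, I, Pow(95, Rational(1, 2))), -11) = Mul(-44, I, Pow(95, Rational(1, 2)))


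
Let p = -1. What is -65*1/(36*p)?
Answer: 65/36 ≈ 1.8056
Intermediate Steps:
-65*1/(36*p) = -65/(36*(-1)) = -65/(-36) = -65*(-1/36) = 65/36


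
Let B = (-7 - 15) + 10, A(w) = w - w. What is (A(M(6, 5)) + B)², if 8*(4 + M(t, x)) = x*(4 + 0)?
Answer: 144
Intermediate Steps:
M(t, x) = -4 + x/2 (M(t, x) = -4 + (x*(4 + 0))/8 = -4 + (x*4)/8 = -4 + (4*x)/8 = -4 + x/2)
A(w) = 0
B = -12 (B = -22 + 10 = -12)
(A(M(6, 5)) + B)² = (0 - 12)² = (-12)² = 144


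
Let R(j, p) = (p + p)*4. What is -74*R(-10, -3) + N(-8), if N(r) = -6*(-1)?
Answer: 1782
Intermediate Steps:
N(r) = 6
R(j, p) = 8*p (R(j, p) = (2*p)*4 = 8*p)
-74*R(-10, -3) + N(-8) = -592*(-3) + 6 = -74*(-24) + 6 = 1776 + 6 = 1782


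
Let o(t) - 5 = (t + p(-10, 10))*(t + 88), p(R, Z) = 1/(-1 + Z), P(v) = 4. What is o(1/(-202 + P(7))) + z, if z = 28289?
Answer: 369867953/13068 ≈ 28303.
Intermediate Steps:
o(t) = 5 + (88 + t)*(⅑ + t) (o(t) = 5 + (t + 1/(-1 + 10))*(t + 88) = 5 + (t + 1/9)*(88 + t) = 5 + (t + ⅑)*(88 + t) = 5 + (⅑ + t)*(88 + t) = 5 + (88 + t)*(⅑ + t))
o(1/(-202 + P(7))) + z = (133/9 + (1/(-202 + 4))² + 793/(9*(-202 + 4))) + 28289 = (133/9 + (1/(-198))² + (793/9)/(-198)) + 28289 = (133/9 + (-1/198)² + (793/9)*(-1/198)) + 28289 = (133/9 + 1/39204 - 793/1782) + 28289 = 187301/13068 + 28289 = 369867953/13068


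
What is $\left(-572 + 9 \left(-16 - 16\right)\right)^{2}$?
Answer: $739600$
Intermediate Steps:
$\left(-572 + 9 \left(-16 - 16\right)\right)^{2} = \left(-572 + 9 \left(-32\right)\right)^{2} = \left(-572 - 288\right)^{2} = \left(-860\right)^{2} = 739600$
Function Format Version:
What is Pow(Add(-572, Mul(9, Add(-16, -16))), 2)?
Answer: 739600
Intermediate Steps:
Pow(Add(-572, Mul(9, Add(-16, -16))), 2) = Pow(Add(-572, Mul(9, -32)), 2) = Pow(Add(-572, -288), 2) = Pow(-860, 2) = 739600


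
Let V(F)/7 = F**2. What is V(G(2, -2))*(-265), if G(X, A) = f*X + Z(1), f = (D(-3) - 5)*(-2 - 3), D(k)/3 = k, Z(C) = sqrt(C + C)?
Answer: -36361710 - 519400*sqrt(2) ≈ -3.7096e+7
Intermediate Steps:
Z(C) = sqrt(2)*sqrt(C) (Z(C) = sqrt(2*C) = sqrt(2)*sqrt(C))
D(k) = 3*k
f = 70 (f = (3*(-3) - 5)*(-2 - 3) = (-9 - 5)*(-5) = -14*(-5) = 70)
G(X, A) = sqrt(2) + 70*X (G(X, A) = 70*X + sqrt(2)*sqrt(1) = 70*X + sqrt(2)*1 = 70*X + sqrt(2) = sqrt(2) + 70*X)
V(F) = 7*F**2
V(G(2, -2))*(-265) = (7*(sqrt(2) + 70*2)**2)*(-265) = (7*(sqrt(2) + 140)**2)*(-265) = (7*(140 + sqrt(2))**2)*(-265) = -1855*(140 + sqrt(2))**2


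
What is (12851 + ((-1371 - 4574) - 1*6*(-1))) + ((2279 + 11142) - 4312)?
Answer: 16021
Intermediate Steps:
(12851 + ((-1371 - 4574) - 1*6*(-1))) + ((2279 + 11142) - 4312) = (12851 + (-5945 - 6*(-1))) + (13421 - 4312) = (12851 + (-5945 + 6)) + 9109 = (12851 - 5939) + 9109 = 6912 + 9109 = 16021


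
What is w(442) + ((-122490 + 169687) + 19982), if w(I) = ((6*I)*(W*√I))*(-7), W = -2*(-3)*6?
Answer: 67179 - 668304*√442 ≈ -1.3983e+7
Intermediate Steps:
W = 36 (W = 6*6 = 36)
w(I) = -1512*I^(3/2) (w(I) = ((6*I)*(36*√I))*(-7) = (216*I^(3/2))*(-7) = -1512*I^(3/2))
w(442) + ((-122490 + 169687) + 19982) = -668304*√442 + ((-122490 + 169687) + 19982) = -668304*√442 + (47197 + 19982) = -668304*√442 + 67179 = 67179 - 668304*√442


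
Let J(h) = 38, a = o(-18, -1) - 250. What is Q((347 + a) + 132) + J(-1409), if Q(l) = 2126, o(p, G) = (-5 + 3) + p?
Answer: 2164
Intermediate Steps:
o(p, G) = -2 + p
a = -270 (a = (-2 - 18) - 250 = -20 - 250 = -270)
Q((347 + a) + 132) + J(-1409) = 2126 + 38 = 2164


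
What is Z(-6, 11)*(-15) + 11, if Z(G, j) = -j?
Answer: 176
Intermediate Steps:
Z(-6, 11)*(-15) + 11 = -1*11*(-15) + 11 = -11*(-15) + 11 = 165 + 11 = 176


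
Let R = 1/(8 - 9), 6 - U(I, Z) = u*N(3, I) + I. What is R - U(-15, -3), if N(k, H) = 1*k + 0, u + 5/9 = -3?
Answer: -98/3 ≈ -32.667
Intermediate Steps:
u = -32/9 (u = -5/9 - 3 = -32/9 ≈ -3.5556)
N(k, H) = k (N(k, H) = k + 0 = k)
U(I, Z) = 50/3 - I (U(I, Z) = 6 - (-32/9*3 + I) = 6 - (-32/3 + I) = 6 + (32/3 - I) = 50/3 - I)
R = -1 (R = 1/(-1) = -1*1 = -1)
R - U(-15, -3) = -1 - (50/3 - 1*(-15)) = -1 - (50/3 + 15) = -1 - 1*95/3 = -1 - 95/3 = -98/3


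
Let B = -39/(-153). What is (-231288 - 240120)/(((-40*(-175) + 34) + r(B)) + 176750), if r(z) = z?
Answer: -24041808/9372997 ≈ -2.5650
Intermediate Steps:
B = 13/51 (B = -39*(-1/153) = 13/51 ≈ 0.25490)
(-231288 - 240120)/(((-40*(-175) + 34) + r(B)) + 176750) = (-231288 - 240120)/(((-40*(-175) + 34) + 13/51) + 176750) = -471408/(((7000 + 34) + 13/51) + 176750) = -471408/((7034 + 13/51) + 176750) = -471408/(358747/51 + 176750) = -471408/9372997/51 = -471408*51/9372997 = -24041808/9372997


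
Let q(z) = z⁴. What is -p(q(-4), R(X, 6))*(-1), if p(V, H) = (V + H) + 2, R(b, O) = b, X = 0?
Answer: 258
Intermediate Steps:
p(V, H) = 2 + H + V (p(V, H) = (H + V) + 2 = 2 + H + V)
-p(q(-4), R(X, 6))*(-1) = -(2 + 0 + (-4)⁴)*(-1) = -(2 + 0 + 256)*(-1) = -1*258*(-1) = -258*(-1) = 258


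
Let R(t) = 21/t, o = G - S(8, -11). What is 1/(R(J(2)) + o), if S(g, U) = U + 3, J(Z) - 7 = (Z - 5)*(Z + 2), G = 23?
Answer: 5/134 ≈ 0.037313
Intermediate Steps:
J(Z) = 7 + (-5 + Z)*(2 + Z) (J(Z) = 7 + (Z - 5)*(Z + 2) = 7 + (-5 + Z)*(2 + Z))
S(g, U) = 3 + U
o = 31 (o = 23 - (3 - 11) = 23 - 1*(-8) = 23 + 8 = 31)
1/(R(J(2)) + o) = 1/(21/(-3 + 2² - 3*2) + 31) = 1/(21/(-3 + 4 - 6) + 31) = 1/(21/(-5) + 31) = 1/(21*(-⅕) + 31) = 1/(-21/5 + 31) = 1/(134/5) = 5/134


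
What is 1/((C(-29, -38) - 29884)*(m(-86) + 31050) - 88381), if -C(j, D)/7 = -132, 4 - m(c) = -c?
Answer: -1/896921661 ≈ -1.1149e-9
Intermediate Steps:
m(c) = 4 + c (m(c) = 4 - (-1)*c = 4 + c)
C(j, D) = 924 (C(j, D) = -7*(-132) = 924)
1/((C(-29, -38) - 29884)*(m(-86) + 31050) - 88381) = 1/((924 - 29884)*((4 - 86) + 31050) - 88381) = 1/(-28960*(-82 + 31050) - 88381) = 1/(-28960*30968 - 88381) = 1/(-896833280 - 88381) = 1/(-896921661) = -1/896921661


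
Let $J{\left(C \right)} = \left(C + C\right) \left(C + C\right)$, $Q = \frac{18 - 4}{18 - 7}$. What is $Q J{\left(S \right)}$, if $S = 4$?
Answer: $\frac{896}{11} \approx 81.455$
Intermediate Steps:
$Q = \frac{14}{11} \approx 1.2727$
$J{\left(C \right)} = 4 C^{2}$ ($J{\left(C \right)} = 2 C 2 C = 4 C^{2}$)
$Q J{\left(S \right)} = \frac{14 \cdot 4 \cdot 4^{2}}{11} = \frac{14 \cdot 4 \cdot 16}{11} = \frac{14}{11} \cdot 64 = \frac{896}{11}$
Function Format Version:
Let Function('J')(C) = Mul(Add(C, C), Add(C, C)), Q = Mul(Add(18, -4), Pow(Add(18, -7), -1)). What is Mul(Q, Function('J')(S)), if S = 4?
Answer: Rational(896, 11) ≈ 81.455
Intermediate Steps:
Q = Rational(14, 11) (Q = Mul(14, Pow(11, -1)) = Mul(14, Rational(1, 11)) = Rational(14, 11) ≈ 1.2727)
Function('J')(C) = Mul(4, Pow(C, 2)) (Function('J')(C) = Mul(Mul(2, C), Mul(2, C)) = Mul(4, Pow(C, 2)))
Mul(Q, Function('J')(S)) = Mul(Rational(14, 11), Mul(4, Pow(4, 2))) = Mul(Rational(14, 11), Mul(4, 16)) = Mul(Rational(14, 11), 64) = Rational(896, 11)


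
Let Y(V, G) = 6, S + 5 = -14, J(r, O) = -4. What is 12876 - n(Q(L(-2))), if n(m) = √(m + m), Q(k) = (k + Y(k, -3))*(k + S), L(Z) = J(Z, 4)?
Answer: 12876 - 2*I*√23 ≈ 12876.0 - 9.5917*I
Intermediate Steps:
S = -19 (S = -5 - 14 = -19)
L(Z) = -4
Q(k) = (-19 + k)*(6 + k) (Q(k) = (k + 6)*(k - 19) = (6 + k)*(-19 + k) = (-19 + k)*(6 + k))
n(m) = √2*√m (n(m) = √(2*m) = √2*√m)
12876 - n(Q(L(-2))) = 12876 - √2*√(-114 + (-4)² - 13*(-4)) = 12876 - √2*√(-114 + 16 + 52) = 12876 - √2*√(-46) = 12876 - √2*I*√46 = 12876 - 2*I*√23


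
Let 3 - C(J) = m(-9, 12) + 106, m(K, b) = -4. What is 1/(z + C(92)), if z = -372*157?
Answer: -1/58503 ≈ -1.7093e-5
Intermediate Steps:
z = -58404
C(J) = -99 (C(J) = 3 - (-4 + 106) = 3 - 1*102 = 3 - 102 = -99)
1/(z + C(92)) = 1/(-58404 - 99) = 1/(-58503) = -1/58503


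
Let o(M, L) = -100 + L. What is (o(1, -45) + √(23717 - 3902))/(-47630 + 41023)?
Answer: 145/6607 - √19815/6607 ≈ 0.00064087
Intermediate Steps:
(o(1, -45) + √(23717 - 3902))/(-47630 + 41023) = ((-100 - 45) + √(23717 - 3902))/(-47630 + 41023) = (-145 + √19815)/(-6607) = (-145 + √19815)*(-1/6607) = 145/6607 - √19815/6607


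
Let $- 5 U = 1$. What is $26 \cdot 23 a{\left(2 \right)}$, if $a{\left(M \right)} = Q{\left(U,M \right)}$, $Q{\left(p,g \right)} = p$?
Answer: $- \frac{598}{5} \approx -119.6$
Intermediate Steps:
$U = - \frac{1}{5}$ ($U = \left(- \frac{1}{5}\right) 1 = - \frac{1}{5} \approx -0.2$)
$a{\left(M \right)} = - \frac{1}{5}$
$26 \cdot 23 a{\left(2 \right)} = 26 \cdot 23 \left(- \frac{1}{5}\right) = 598 \left(- \frac{1}{5}\right) = - \frac{598}{5}$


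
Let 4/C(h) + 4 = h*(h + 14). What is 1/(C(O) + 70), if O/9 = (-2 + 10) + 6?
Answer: 4409/308631 ≈ 0.014286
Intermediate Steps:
O = 126 (O = 9*((-2 + 10) + 6) = 9*(8 + 6) = 9*14 = 126)
C(h) = 4/(-4 + h*(14 + h)) (C(h) = 4/(-4 + h*(h + 14)) = 4/(-4 + h*(14 + h)))
1/(C(O) + 70) = 1/(4/(-4 + 126² + 14*126) + 70) = 1/(4/(-4 + 15876 + 1764) + 70) = 1/(4/17636 + 70) = 1/(4*(1/17636) + 70) = 1/(1/4409 + 70) = 1/(308631/4409) = 4409/308631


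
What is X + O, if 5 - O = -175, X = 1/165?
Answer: 29701/165 ≈ 180.01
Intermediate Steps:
X = 1/165 ≈ 0.0060606
O = 180 (O = 5 - 1*(-175) = 5 + 175 = 180)
X + O = 1/165 + 180 = 29701/165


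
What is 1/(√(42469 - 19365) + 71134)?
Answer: 1/71286 ≈ 1.4028e-5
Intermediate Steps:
1/(√(42469 - 19365) + 71134) = 1/(√23104 + 71134) = 1/(152 + 71134) = 1/71286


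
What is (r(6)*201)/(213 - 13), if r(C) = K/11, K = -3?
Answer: -603/2200 ≈ -0.27409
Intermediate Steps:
r(C) = -3/11
(r(6)*201)/(213 - 13) = (-3/11*201)/(213 - 13) = -603/11/200 = -603/11*1/200 = -603/2200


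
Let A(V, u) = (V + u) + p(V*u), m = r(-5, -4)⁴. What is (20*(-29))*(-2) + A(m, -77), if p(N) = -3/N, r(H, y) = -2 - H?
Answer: 2419957/2079 ≈ 1164.0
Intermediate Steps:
m = 81 (m = (-2 - 1*(-5))⁴ = (-2 + 5)⁴ = 3⁴ = 81)
A(V, u) = V + u - 3/(V*u) (A(V, u) = (V + u) - 3*1/(V*u) = (V + u) - 3/(V*u) = V + u - 3/(V*u))
(20*(-29))*(-2) + A(m, -77) = (20*(-29))*(-2) + (81 - 77 - 3/(81*(-77))) = -580*(-2) + (81 - 77 - 3*1/81*(-1/77)) = 1160 + (81 - 77 + 1/2079) = 1160 + 8317/2079 = 2419957/2079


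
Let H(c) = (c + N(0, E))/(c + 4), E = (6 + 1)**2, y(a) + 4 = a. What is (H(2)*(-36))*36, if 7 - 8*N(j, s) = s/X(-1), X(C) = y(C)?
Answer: -4428/5 ≈ -885.60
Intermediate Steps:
y(a) = -4 + a
X(C) = -4 + C
E = 49 (E = 7**2 = 49)
N(j, s) = 7/8 + s/40 (N(j, s) = 7/8 - s/(8*(-4 - 1)) = 7/8 - s/(8*(-5)) = 7/8 - s*(-1)/(8*5) = 7/8 - (-1)*s/40 = 7/8 + s/40)
H(c) = (21/10 + c)/(4 + c) (H(c) = (c + (7/8 + (1/40)*49))/(c + 4) = (c + (7/8 + 49/40))/(4 + c) = (c + 21/10)/(4 + c) = (21/10 + c)/(4 + c))
(H(2)*(-36))*36 = (((21/10 + 2)/(4 + 2))*(-36))*36 = (((41/10)/6)*(-36))*36 = (((1/6)*(41/10))*(-36))*36 = ((41/60)*(-36))*36 = -123/5*36 = -4428/5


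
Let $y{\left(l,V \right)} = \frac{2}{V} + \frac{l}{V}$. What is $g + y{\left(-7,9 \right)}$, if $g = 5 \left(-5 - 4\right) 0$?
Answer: $- \frac{5}{9} \approx -0.55556$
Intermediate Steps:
$g = 0$ ($g = 5 \left(-9\right) 0 = \left(-45\right) 0 = 0$)
$g + y{\left(-7,9 \right)} = 0 + \frac{2 - 7}{9} = 0 + \frac{1}{9} \left(-5\right) = 0 - \frac{5}{9} = - \frac{5}{9}$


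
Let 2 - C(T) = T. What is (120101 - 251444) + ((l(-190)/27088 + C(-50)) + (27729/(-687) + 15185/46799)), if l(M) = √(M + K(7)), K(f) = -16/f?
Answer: -1407470925353/10716971 + I*√9422/189616 ≈ -1.3133e+5 + 0.00051191*I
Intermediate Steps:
l(M) = √(-16/7 + M) (l(M) = √(M - 16/7) = √(-16/7 + M))
C(T) = 2 - T
(120101 - 251444) + ((l(-190)/27088 + C(-50)) + (27729/(-687) + 15185/46799)) = (120101 - 251444) + (((√(-112 + 49*(-190))/7)/27088 + (2 - 1*(-50))) + (27729/(-687) + 15185/46799)) = -131343 + (((√(-112 - 9310)/7)*(1/27088) + (2 + 50)) + (27729*(-1/687) + 15185*(1/46799))) = -131343 + (((√(-9422)/7)*(1/27088) + 52) + (-9243/229 + 15185/46799)) = -131343 + ((((I*√9422)/7)*(1/27088) + 52) - 429085792/10716971) = -131343 + (((I*√9422/7)*(1/27088) + 52) - 429085792/10716971) = -131343 + ((I*√9422/189616 + 52) - 429085792/10716971) = -131343 + ((52 + I*√9422/189616) - 429085792/10716971) = -131343 + (128196700/10716971 + I*√9422/189616) = -1407470925353/10716971 + I*√9422/189616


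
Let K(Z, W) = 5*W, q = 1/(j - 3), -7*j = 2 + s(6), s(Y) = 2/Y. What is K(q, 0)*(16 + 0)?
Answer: 0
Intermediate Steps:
j = -1/3 (j = -(2 + 2/6)/7 = -(2 + 2*(1/6))/7 = -(2 + 1/3)/7 = -1/7*7/3 = -1/3 ≈ -0.33333)
q = -3/10 (q = 1/(-1/3 - 3) = 1/(-10/3) = -3/10 ≈ -0.30000)
K(q, 0)*(16 + 0) = (5*0)*(16 + 0) = 0*16 = 0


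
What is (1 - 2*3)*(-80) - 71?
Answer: 329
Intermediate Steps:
(1 - 2*3)*(-80) - 71 = (1 - 6)*(-80) - 71 = -5*(-80) - 71 = 400 - 71 = 329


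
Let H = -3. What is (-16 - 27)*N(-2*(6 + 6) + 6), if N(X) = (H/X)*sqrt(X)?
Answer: -43*I*sqrt(2)/2 ≈ -30.406*I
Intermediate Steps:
N(X) = -3/sqrt(X) (N(X) = (-3/X)*sqrt(X) = -3/sqrt(X))
(-16 - 27)*N(-2*(6 + 6) + 6) = (-16 - 27)*(-3/sqrt(-2*(6 + 6) + 6)) = -(-129)/sqrt(-2*12 + 6) = -(-129)/sqrt(-24 + 6) = -(-129)/sqrt(-18) = -(-129)*(-I*sqrt(2)/6) = -43*I*sqrt(2)/2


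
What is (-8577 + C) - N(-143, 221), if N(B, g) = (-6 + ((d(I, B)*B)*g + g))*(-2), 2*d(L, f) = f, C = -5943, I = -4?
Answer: 4505139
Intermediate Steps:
d(L, f) = f/2
N(B, g) = 12 - 2*g - g*B**2 (N(B, g) = (-6 + (((B/2)*B)*g + g))*(-2) = (-6 + ((B**2/2)*g + g))*(-2) = (-6 + (g*B**2/2 + g))*(-2) = (-6 + (g + g*B**2/2))*(-2) = (-6 + g + g*B**2/2)*(-2) = 12 - 2*g - g*B**2)
(-8577 + C) - N(-143, 221) = (-8577 - 5943) - (12 - 2*221 - 1*221*(-143)**2) = -14520 - (12 - 442 - 1*221*20449) = -14520 - (12 - 442 - 4519229) = -14520 - 1*(-4519659) = -14520 + 4519659 = 4505139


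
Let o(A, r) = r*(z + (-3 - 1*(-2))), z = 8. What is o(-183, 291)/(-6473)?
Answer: -2037/6473 ≈ -0.31469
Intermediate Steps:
o(A, r) = 7*r (o(A, r) = r*(8 + (-3 - 1*(-2))) = r*(8 + (-3 + 2)) = r*(8 - 1) = r*7 = 7*r)
o(-183, 291)/(-6473) = (7*291)/(-6473) = 2037*(-1/6473) = -2037/6473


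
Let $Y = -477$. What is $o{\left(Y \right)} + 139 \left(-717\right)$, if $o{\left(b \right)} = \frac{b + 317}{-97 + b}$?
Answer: $- \frac{28603201}{287} \approx -99663.0$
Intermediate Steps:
$o{\left(b \right)} = \frac{317 + b}{-97 + b}$
$o{\left(Y \right)} + 139 \left(-717\right) = \frac{317 - 477}{-97 - 477} + 139 \left(-717\right) = \frac{1}{-574} \left(-160\right) - 99663 = \left(- \frac{1}{574}\right) \left(-160\right) - 99663 = \frac{80}{287} - 99663 = - \frac{28603201}{287}$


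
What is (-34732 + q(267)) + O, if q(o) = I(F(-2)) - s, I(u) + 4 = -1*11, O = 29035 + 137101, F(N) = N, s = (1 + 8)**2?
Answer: 131308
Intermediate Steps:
s = 81 (s = 9**2 = 81)
O = 166136
I(u) = -15 (I(u) = -4 - 1*11 = -4 - 11 = -15)
q(o) = -96 (q(o) = -15 - 1*81 = -15 - 81 = -96)
(-34732 + q(267)) + O = (-34732 - 96) + 166136 = -34828 + 166136 = 131308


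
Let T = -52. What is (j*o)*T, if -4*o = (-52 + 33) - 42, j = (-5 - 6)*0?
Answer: 0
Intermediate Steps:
j = 0 (j = -11*0 = 0)
o = 61/4 (o = -((-52 + 33) - 42)/4 = -(-19 - 42)/4 = -¼*(-61) = 61/4 ≈ 15.250)
(j*o)*T = (0*(61/4))*(-52) = 0*(-52) = 0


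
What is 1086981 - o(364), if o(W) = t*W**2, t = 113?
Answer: -13885067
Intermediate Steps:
o(W) = 113*W**2
1086981 - o(364) = 1086981 - 113*364**2 = 1086981 - 113*132496 = 1086981 - 1*14972048 = 1086981 - 14972048 = -13885067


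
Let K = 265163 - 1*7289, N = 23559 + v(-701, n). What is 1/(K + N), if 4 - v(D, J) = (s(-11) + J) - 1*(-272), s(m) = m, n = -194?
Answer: 1/281370 ≈ 3.5540e-6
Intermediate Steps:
v(D, J) = -257 - J (v(D, J) = 4 - ((-11 + J) - 1*(-272)) = 4 - ((-11 + J) + 272) = 4 - (261 + J) = 4 + (-261 - J) = -257 - J)
N = 23496 (N = 23559 + (-257 - 1*(-194)) = 23559 + (-257 + 194) = 23559 - 63 = 23496)
K = 257874 (K = 265163 - 7289 = 257874)
1/(K + N) = 1/(257874 + 23496) = 1/281370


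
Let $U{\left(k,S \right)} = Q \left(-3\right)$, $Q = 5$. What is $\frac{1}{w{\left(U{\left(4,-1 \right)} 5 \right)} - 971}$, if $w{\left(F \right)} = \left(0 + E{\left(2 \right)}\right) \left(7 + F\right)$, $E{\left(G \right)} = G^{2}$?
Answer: $- \frac{1}{1243} \approx -0.00080451$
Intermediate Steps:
$U{\left(k,S \right)} = -15$ ($U{\left(k,S \right)} = 5 \left(-3\right) = -15$)
$w{\left(F \right)} = 28 + 4 F$ ($w{\left(F \right)} = \left(0 + 2^{2}\right) \left(7 + F\right) = \left(0 + 4\right) \left(7 + F\right) = 4 \left(7 + F\right) = 28 + 4 F$)
$\frac{1}{w{\left(U{\left(4,-1 \right)} 5 \right)} - 971} = \frac{1}{\left(28 + 4 \left(\left(-15\right) 5\right)\right) - 971} = \frac{1}{\left(28 + 4 \left(-75\right)\right) - 971} = \frac{1}{\left(28 - 300\right) - 971} = \frac{1}{-272 - 971} = \frac{1}{-1243} = - \frac{1}{1243}$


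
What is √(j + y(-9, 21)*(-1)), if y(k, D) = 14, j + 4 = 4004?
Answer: √3986 ≈ 63.135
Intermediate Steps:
j = 4000 (j = -4 + 4004 = 4000)
√(j + y(-9, 21)*(-1)) = √(4000 + 14*(-1)) = √(4000 - 14) = √3986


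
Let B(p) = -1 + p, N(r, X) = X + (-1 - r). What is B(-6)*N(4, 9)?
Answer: -28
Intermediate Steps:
N(r, X) = -1 + X - r
B(-6)*N(4, 9) = (-1 - 6)*(-1 + 9 - 1*4) = -7*(-1 + 9 - 4) = -7*4 = -28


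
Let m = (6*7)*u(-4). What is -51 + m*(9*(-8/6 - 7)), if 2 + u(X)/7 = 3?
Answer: -22101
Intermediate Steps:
u(X) = 7 (u(X) = -14 + 7*3 = -14 + 21 = 7)
m = 294 (m = (6*7)*7 = 42*7 = 294)
-51 + m*(9*(-8/6 - 7)) = -51 + 294*(9*(-8/6 - 7)) = -51 + 294*(9*(-8*⅙ - 7)) = -51 + 294*(9*(-4/3 - 7)) = -51 + 294*(9*(-25/3)) = -51 + 294*(-75) = -51 - 22050 = -22101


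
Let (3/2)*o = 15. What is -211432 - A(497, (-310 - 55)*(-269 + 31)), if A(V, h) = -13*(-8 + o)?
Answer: -211406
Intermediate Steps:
o = 10 (o = (⅔)*15 = 10)
A(V, h) = -26 (A(V, h) = -13*(-8 + 10) = -13*2 = -26)
-211432 - A(497, (-310 - 55)*(-269 + 31)) = -211432 - 1*(-26) = -211432 + 26 = -211406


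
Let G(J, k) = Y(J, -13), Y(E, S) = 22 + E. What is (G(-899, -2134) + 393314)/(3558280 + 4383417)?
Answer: 392437/7941697 ≈ 0.049415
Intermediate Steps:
G(J, k) = 22 + J
(G(-899, -2134) + 393314)/(3558280 + 4383417) = ((22 - 899) + 393314)/(3558280 + 4383417) = (-877 + 393314)/7941697 = 392437*(1/7941697) = 392437/7941697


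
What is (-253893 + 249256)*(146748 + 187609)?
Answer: -1550413409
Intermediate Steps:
(-253893 + 249256)*(146748 + 187609) = -4637*334357 = -1550413409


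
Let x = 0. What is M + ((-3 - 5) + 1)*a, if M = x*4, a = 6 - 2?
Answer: -28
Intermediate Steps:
a = 4
M = 0 (M = 0*4 = 0)
M + ((-3 - 5) + 1)*a = 0 + ((-3 - 5) + 1)*4 = 0 + (-8 + 1)*4 = 0 - 7*4 = 0 - 28 = -28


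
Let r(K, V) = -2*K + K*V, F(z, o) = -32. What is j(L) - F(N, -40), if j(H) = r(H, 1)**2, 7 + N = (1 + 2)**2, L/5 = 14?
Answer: 4932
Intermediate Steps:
L = 70 (L = 5*14 = 70)
N = 2 (N = -7 + (1 + 2)**2 = -7 + 3**2 = -7 + 9 = 2)
j(H) = H**2 (j(H) = (H*(-2 + 1))**2 = (H*(-1))**2 = (-H)**2 = H**2)
j(L) - F(N, -40) = 70**2 - 1*(-32) = 4900 + 32 = 4932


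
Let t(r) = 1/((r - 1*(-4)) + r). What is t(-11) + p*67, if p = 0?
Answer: -1/18 ≈ -0.055556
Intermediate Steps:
t(r) = 1/(4 + 2*r) (t(r) = 1/((r + 4) + r) = 1/((4 + r) + r) = 1/(4 + 2*r))
t(-11) + p*67 = 1/(2*(2 - 11)) + 0*67 = (1/2)/(-9) + 0 = (1/2)*(-1/9) + 0 = -1/18 + 0 = -1/18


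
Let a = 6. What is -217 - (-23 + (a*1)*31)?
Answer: -380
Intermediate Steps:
-217 - (-23 + (a*1)*31) = -217 - (-23 + (6*1)*31) = -217 - (-23 + 6*31) = -217 - (-23 + 186) = -217 - 1*163 = -217 - 163 = -380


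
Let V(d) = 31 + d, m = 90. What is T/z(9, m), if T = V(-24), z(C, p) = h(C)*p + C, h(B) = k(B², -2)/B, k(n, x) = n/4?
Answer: 14/423 ≈ 0.033097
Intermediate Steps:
k(n, x) = n/4 (k(n, x) = n*(¼) = n/4)
h(B) = B/4 (h(B) = (B²/4)/B = B/4)
z(C, p) = C + C*p/4 (z(C, p) = (C/4)*p + C = C*p/4 + C = C + C*p/4)
T = 7 (T = 31 - 24 = 7)
T/z(9, m) = 7/(((¼)*9*(4 + 90))) = 7/(((¼)*9*94)) = 7/(423/2) = 7*(2/423) = 14/423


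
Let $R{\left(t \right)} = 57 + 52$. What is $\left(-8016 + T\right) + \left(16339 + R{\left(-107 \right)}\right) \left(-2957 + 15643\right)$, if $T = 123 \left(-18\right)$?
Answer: $208649098$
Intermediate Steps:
$R{\left(t \right)} = 109$
$T = -2214$
$\left(-8016 + T\right) + \left(16339 + R{\left(-107 \right)}\right) \left(-2957 + 15643\right) = \left(-8016 - 2214\right) + \left(16339 + 109\right) \left(-2957 + 15643\right) = -10230 + 16448 \cdot 12686 = -10230 + 208659328 = 208649098$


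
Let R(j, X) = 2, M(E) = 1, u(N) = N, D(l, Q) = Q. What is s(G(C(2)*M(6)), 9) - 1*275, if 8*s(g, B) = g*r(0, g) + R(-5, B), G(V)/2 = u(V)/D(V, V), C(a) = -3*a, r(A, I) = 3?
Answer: -274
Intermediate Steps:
G(V) = 2 (G(V) = 2*(V/V) = 2*1 = 2)
s(g, B) = ¼ + 3*g/8 (s(g, B) = (g*3 + 2)/8 = (3*g + 2)/8 = (2 + 3*g)/8 = ¼ + 3*g/8)
s(G(C(2)*M(6)), 9) - 1*275 = (¼ + (3/8)*2) - 1*275 = (¼ + ¾) - 275 = 1 - 275 = -274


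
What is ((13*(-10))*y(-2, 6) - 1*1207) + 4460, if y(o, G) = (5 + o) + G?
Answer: 2083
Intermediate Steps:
y(o, G) = 5 + G + o
((13*(-10))*y(-2, 6) - 1*1207) + 4460 = ((13*(-10))*(5 + 6 - 2) - 1*1207) + 4460 = (-130*9 - 1207) + 4460 = (-1170 - 1207) + 4460 = -2377 + 4460 = 2083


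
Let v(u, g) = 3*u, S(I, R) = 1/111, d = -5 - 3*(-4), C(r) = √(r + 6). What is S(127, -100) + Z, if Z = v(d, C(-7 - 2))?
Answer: 2332/111 ≈ 21.009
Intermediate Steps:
C(r) = √(6 + r)
d = 7 (d = -5 + 12 = 7)
S(I, R) = 1/111
Z = 21 (Z = 3*7 = 21)
S(127, -100) + Z = 1/111 + 21 = 2332/111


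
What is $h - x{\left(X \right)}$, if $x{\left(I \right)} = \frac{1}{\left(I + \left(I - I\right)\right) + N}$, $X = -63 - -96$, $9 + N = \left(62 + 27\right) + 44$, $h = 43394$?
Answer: $\frac{6812857}{157} \approx 43394.0$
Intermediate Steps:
$N = 124$ ($N = -9 + \left(\left(62 + 27\right) + 44\right) = -9 + \left(89 + 44\right) = -9 + 133 = 124$)
$X = 33$ ($X = -63 + 96 = 33$)
$x{\left(I \right)} = \frac{1}{124 + I}$ ($x{\left(I \right)} = \frac{1}{\left(I + \left(I - I\right)\right) + 124} = \frac{1}{\left(I + 0\right) + 124} = \frac{1}{I + 124} = \frac{1}{124 + I}$)
$h - x{\left(X \right)} = 43394 - \frac{1}{124 + 33} = 43394 - \frac{1}{157} = \frac{6812857}{157}$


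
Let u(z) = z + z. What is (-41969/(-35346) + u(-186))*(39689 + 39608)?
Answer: -1039325399671/35346 ≈ -2.9404e+7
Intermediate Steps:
u(z) = 2*z
(-41969/(-35346) + u(-186))*(39689 + 39608) = (-41969/(-35346) + 2*(-186))*(39689 + 39608) = (-41969*(-1/35346) - 372)*79297 = (41969/35346 - 372)*79297 = -13106743/35346*79297 = -1039325399671/35346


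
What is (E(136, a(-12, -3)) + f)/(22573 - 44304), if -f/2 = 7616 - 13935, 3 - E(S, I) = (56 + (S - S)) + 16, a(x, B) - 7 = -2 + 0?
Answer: -12569/21731 ≈ -0.57839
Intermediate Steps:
a(x, B) = 5 (a(x, B) = 7 + (-2 + 0) = 7 - 2 = 5)
E(S, I) = -69 (E(S, I) = 3 - ((56 + (S - S)) + 16) = 3 - ((56 + 0) + 16) = 3 - (56 + 16) = 3 - 1*72 = 3 - 72 = -69)
f = 12638 (f = -2*(7616 - 13935) = -2*(-6319) = 12638)
(E(136, a(-12, -3)) + f)/(22573 - 44304) = (-69 + 12638)/(22573 - 44304) = 12569/(-21731) = 12569*(-1/21731) = -12569/21731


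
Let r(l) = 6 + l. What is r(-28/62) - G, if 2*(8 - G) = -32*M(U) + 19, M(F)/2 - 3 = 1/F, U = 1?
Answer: -7499/62 ≈ -120.95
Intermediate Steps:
M(F) = 6 + 2/F (M(F) = 6 + 2*(1/F) = 6 + 2/F)
G = 253/2 (G = 8 - (-32*(6 + 2/1) + 19)/2 = 8 - (-32*(6 + 2*1) + 19)/2 = 8 - (-32*(6 + 2) + 19)/2 = 8 - (-32*8 + 19)/2 = 8 - (-256 + 19)/2 = 8 - ½*(-237) = 8 + 237/2 = 253/2 ≈ 126.50)
r(-28/62) - G = (6 - 28/62) - 1*253/2 = (6 - 28*1/62) - 253/2 = (6 - 14/31) - 253/2 = 172/31 - 253/2 = -7499/62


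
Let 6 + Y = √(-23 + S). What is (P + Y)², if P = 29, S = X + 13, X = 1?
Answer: 520 + 138*I ≈ 520.0 + 138.0*I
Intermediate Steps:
S = 14 (S = 1 + 13 = 14)
Y = -6 + 3*I (Y = -6 + √(-23 + 14) = -6 + √(-9) = -6 + 3*I ≈ -6.0 + 3.0*I)
(P + Y)² = (29 + (-6 + 3*I))² = (23 + 3*I)²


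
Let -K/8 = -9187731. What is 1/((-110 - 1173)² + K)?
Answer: 1/75147937 ≈ 1.3307e-8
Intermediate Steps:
K = 73501848 (K = -8*(-9187731) = 73501848)
1/((-110 - 1173)² + K) = 1/((-110 - 1173)² + 73501848) = 1/((-1283)² + 73501848) = 1/(1646089 + 73501848) = 1/75147937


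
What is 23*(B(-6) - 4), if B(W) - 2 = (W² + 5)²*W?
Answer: -232024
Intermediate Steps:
B(W) = 2 + W*(5 + W²)² (B(W) = 2 + (W² + 5)²*W = 2 + (5 + W²)²*W = 2 + W*(5 + W²)²)
23*(B(-6) - 4) = 23*((2 - 6*(5 + (-6)²)²) - 4) = 23*((2 - 6*(5 + 36)²) - 4) = 23*((2 - 6*41²) - 4) = 23*((2 - 6*1681) - 4) = 23*((2 - 10086) - 4) = 23*(-10084 - 4) = 23*(-10088) = -232024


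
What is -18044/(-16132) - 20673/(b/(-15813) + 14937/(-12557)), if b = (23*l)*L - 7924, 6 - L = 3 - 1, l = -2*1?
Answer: 16555709397442144/541981258625 ≈ 30547.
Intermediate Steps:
l = -2
L = 4 (L = 6 - (3 - 1) = 6 - 1*2 = 6 - 2 = 4)
b = -8108 (b = (23*(-2))*4 - 7924 = -46*4 - 7924 = -184 - 7924 = -8108)
-18044/(-16132) - 20673/(b/(-15813) + 14937/(-12557)) = -18044/(-16132) - 20673/(-8108/(-15813) + 14937/(-12557)) = -18044*(-1/16132) - 20673/(-8108*(-1/15813) + 14937*(-1/12557)) = 4511/4033 - 20673/(8108/15813 - 14937/12557) = 4511/4033 - 20673/(-134386625/198563841) = 4511/4033 - 20673*(-198563841/134386625) = 4511/4033 + 4104910284993/134386625 = 16555709397442144/541981258625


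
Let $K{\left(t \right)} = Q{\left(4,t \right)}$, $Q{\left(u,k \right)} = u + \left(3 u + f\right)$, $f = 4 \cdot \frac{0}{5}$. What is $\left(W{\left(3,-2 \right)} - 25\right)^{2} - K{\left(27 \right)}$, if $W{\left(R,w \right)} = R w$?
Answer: $945$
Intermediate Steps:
$f = 0$ ($f = 4 \cdot 0 \cdot \frac{1}{5} = 4 \cdot 0 = 0$)
$Q{\left(u,k \right)} = 4 u$ ($Q{\left(u,k \right)} = u + \left(3 u + 0\right) = u + 3 u = 4 u$)
$K{\left(t \right)} = 16$ ($K{\left(t \right)} = 4 \cdot 4 = 16$)
$\left(W{\left(3,-2 \right)} - 25\right)^{2} - K{\left(27 \right)} = \left(3 \left(-2\right) - 25\right)^{2} - 16 = \left(-6 - 25\right)^{2} - 16 = \left(-31\right)^{2} - 16 = 961 - 16 = 945$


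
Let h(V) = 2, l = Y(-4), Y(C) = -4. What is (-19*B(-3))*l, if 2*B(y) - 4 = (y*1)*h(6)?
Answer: -76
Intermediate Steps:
l = -4
B(y) = 2 + y (B(y) = 2 + ((y*1)*2)/2 = 2 + (y*2)/2 = 2 + (2*y)/2 = 2 + y)
(-19*B(-3))*l = -19*(2 - 3)*(-4) = -19*(-1)*(-4) = 19*(-4) = -76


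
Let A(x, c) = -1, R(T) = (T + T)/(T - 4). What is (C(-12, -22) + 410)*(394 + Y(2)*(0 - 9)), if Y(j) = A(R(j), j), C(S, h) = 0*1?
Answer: 165230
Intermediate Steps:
C(S, h) = 0
R(T) = 2*T/(-4 + T) (R(T) = (2*T)/(-4 + T) = 2*T/(-4 + T))
Y(j) = -1
(C(-12, -22) + 410)*(394 + Y(2)*(0 - 9)) = (0 + 410)*(394 - (0 - 9)) = 410*(394 - 1*(-9)) = 410*(394 + 9) = 410*403 = 165230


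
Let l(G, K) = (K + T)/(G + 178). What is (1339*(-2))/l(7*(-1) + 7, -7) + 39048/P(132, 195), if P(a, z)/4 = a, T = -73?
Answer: 1327151/220 ≈ 6032.5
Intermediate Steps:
P(a, z) = 4*a
l(G, K) = (-73 + K)/(178 + G) (l(G, K) = (K - 73)/(G + 178) = (-73 + K)/(178 + G))
(1339*(-2))/l(7*(-1) + 7, -7) + 39048/P(132, 195) = (1339*(-2))/(((-73 - 7)/(178 + (7*(-1) + 7)))) + 39048/((4*132)) = -2678/(-80/(178 + (-7 + 7))) + 39048/528 = -2678/(-80/(178 + 0)) + 39048*(1/528) = -2678/(-80/178) + 1627/22 = -2678/((1/178)*(-80)) + 1627/22 = -2678/(-40/89) + 1627/22 = -2678*(-89/40) + 1627/22 = 119171/20 + 1627/22 = 1327151/220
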